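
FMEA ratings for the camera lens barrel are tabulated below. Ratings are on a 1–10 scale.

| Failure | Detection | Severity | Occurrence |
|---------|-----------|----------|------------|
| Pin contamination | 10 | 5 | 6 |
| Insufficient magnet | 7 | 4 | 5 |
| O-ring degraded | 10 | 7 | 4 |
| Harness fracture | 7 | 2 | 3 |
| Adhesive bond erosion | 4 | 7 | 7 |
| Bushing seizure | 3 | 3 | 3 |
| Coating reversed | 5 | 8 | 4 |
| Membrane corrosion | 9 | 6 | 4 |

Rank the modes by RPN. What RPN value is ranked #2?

RPN = Severity × Occurrence × Detection:
  Pin contamination: 5 × 6 × 10 = 300
  Insufficient magnet: 4 × 5 × 7 = 140
  O-ring degraded: 7 × 4 × 10 = 280
  Harness fracture: 2 × 3 × 7 = 42
  Adhesive bond erosion: 7 × 7 × 4 = 196
  Bushing seizure: 3 × 3 × 3 = 27
  Coating reversed: 8 × 4 × 5 = 160
  Membrane corrosion: 6 × 4 × 9 = 216
Sorted descending: 300, 280, 216, 196, 160, 140, 42, 27.
The second-highest RPN is 280 (O-ring degraded).

280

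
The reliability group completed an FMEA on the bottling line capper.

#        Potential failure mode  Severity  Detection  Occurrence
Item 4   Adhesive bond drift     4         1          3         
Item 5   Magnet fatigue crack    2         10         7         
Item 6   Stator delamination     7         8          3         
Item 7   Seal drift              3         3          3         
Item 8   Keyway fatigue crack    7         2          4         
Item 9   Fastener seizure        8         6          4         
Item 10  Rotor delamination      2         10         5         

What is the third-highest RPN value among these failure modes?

140

RPN = Severity × Occurrence × Detection:
  Item 4: 4 × 3 × 1 = 12
  Item 5: 2 × 7 × 10 = 140
  Item 6: 7 × 3 × 8 = 168
  Item 7: 3 × 3 × 3 = 27
  Item 8: 7 × 4 × 2 = 56
  Item 9: 8 × 4 × 6 = 192
  Item 10: 2 × 5 × 10 = 100
Sorted descending: 192, 168, 140, 100, 56, 27, 12.
The third-highest RPN is 140 (Item 5).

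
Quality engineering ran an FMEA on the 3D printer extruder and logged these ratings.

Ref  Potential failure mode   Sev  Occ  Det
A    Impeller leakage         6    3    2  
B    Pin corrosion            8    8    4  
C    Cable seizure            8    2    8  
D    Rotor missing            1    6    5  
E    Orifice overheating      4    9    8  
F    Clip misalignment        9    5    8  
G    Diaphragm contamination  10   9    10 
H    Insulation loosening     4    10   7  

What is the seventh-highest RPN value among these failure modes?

36

RPN = Severity × Occurrence × Detection:
  A: 6 × 3 × 2 = 36
  B: 8 × 8 × 4 = 256
  C: 8 × 2 × 8 = 128
  D: 1 × 6 × 5 = 30
  E: 4 × 9 × 8 = 288
  F: 9 × 5 × 8 = 360
  G: 10 × 9 × 10 = 900
  H: 4 × 10 × 7 = 280
Sorted descending: 900, 360, 288, 280, 256, 128, 36, 30.
The seventh-highest RPN is 36 (A).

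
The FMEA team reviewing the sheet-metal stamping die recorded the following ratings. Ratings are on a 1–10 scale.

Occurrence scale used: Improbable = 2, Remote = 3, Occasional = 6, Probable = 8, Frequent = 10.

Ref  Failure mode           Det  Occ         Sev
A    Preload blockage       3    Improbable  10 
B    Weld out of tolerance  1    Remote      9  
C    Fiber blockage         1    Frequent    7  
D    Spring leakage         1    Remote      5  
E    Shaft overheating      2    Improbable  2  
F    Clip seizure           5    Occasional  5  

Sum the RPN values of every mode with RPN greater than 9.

RPN = Severity × Occurrence × Detection:
  A: 10 × 2 × 3 = 60
  B: 9 × 3 × 1 = 27
  C: 7 × 10 × 1 = 70
  D: 5 × 3 × 1 = 15
  E: 2 × 2 × 2 = 8
  F: 5 × 6 × 5 = 150
RPN > 9: A (60), B (27), C (70), D (15), F (150).
Sum: 60 + 27 + 70 + 15 + 150 = 322.

322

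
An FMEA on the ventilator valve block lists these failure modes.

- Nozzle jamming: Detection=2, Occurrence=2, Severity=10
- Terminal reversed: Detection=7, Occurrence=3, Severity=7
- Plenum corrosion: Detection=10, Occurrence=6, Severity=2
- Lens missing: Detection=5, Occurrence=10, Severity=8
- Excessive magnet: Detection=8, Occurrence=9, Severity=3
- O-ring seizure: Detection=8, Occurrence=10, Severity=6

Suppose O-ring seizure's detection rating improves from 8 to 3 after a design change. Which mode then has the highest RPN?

Lens missing

RPN = Severity × Occurrence × Detection:
  Nozzle jamming: 10 × 2 × 2 = 40
  Terminal reversed: 7 × 3 × 7 = 147
  Plenum corrosion: 2 × 6 × 10 = 120
  Lens missing: 8 × 10 × 5 = 400
  Excessive magnet: 3 × 9 × 8 = 216
  O-ring seizure: 6 × 10 × 8 = 480
After action: O-ring seizure → 6 × 10 × 3 = 180.
Revised RPNs: Lens missing=400, Excessive magnet=216, O-ring seizure=180, Terminal reversed=147, Plenum corrosion=120, Nozzle jamming=40.
Highest is now Lens missing (400).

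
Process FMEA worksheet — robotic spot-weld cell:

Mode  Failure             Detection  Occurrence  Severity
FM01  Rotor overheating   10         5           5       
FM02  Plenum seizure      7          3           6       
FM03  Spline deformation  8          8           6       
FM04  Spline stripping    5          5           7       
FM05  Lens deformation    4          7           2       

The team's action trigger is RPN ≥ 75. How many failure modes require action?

4

RPN = Severity × Occurrence × Detection:
  FM01: 5 × 5 × 10 = 250
  FM02: 6 × 3 × 7 = 126
  FM03: 6 × 8 × 8 = 384
  FM04: 7 × 5 × 5 = 175
  FM05: 2 × 7 × 4 = 56
Modes with RPN ≥ 75: FM01 (250), FM02 (126), FM03 (384), FM04 (175) → 4.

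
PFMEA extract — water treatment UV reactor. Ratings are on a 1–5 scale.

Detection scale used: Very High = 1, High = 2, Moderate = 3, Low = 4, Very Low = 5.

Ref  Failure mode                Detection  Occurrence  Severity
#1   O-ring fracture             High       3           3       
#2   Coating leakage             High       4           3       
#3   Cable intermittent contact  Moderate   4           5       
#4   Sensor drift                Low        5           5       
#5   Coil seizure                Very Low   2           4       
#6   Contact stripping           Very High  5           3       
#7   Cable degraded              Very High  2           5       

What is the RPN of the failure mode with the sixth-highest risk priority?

RPN = Severity × Occurrence × Detection:
  #1: 3 × 3 × 2 = 18
  #2: 3 × 4 × 2 = 24
  #3: 5 × 4 × 3 = 60
  #4: 5 × 5 × 4 = 100
  #5: 4 × 2 × 5 = 40
  #6: 3 × 5 × 1 = 15
  #7: 5 × 2 × 1 = 10
Sorted descending: 100, 60, 40, 24, 18, 15, 10.
The sixth-highest RPN is 15 (#6).

15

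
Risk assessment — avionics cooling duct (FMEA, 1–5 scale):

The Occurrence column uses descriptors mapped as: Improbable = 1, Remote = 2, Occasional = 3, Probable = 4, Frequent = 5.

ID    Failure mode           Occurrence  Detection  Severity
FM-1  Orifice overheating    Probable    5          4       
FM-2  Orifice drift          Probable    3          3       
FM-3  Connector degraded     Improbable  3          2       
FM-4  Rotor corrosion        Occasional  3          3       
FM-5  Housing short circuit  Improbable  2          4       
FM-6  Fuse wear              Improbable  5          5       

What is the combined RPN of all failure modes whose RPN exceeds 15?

168

RPN = Severity × Occurrence × Detection:
  FM-1: 4 × 4 × 5 = 80
  FM-2: 3 × 4 × 3 = 36
  FM-3: 2 × 1 × 3 = 6
  FM-4: 3 × 3 × 3 = 27
  FM-5: 4 × 1 × 2 = 8
  FM-6: 5 × 1 × 5 = 25
RPN > 15: FM-1 (80), FM-2 (36), FM-4 (27), FM-6 (25).
Sum: 80 + 36 + 27 + 25 = 168.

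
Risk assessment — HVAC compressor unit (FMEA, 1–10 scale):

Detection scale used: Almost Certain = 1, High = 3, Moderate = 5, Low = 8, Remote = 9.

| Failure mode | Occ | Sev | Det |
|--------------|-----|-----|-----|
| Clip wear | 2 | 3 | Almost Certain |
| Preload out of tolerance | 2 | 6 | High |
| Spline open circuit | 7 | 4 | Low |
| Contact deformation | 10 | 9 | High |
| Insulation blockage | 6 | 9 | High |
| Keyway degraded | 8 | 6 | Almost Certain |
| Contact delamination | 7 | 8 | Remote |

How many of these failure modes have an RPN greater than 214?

3

RPN = Severity × Occurrence × Detection:
  Clip wear: 3 × 2 × 1 = 6
  Preload out of tolerance: 6 × 2 × 3 = 36
  Spline open circuit: 4 × 7 × 8 = 224
  Contact deformation: 9 × 10 × 3 = 270
  Insulation blockage: 9 × 6 × 3 = 162
  Keyway degraded: 6 × 8 × 1 = 48
  Contact delamination: 8 × 7 × 9 = 504
Modes with RPN > 214: Spline open circuit (224), Contact deformation (270), Contact delamination (504) → 3.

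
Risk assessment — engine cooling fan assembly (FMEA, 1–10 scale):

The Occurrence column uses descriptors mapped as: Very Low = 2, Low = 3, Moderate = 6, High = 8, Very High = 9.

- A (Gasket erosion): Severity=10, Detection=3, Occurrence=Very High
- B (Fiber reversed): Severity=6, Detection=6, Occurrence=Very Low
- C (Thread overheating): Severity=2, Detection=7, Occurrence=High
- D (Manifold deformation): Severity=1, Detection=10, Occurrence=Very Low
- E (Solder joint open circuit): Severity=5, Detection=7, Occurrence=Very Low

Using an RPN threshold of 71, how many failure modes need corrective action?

3

RPN = Severity × Occurrence × Detection:
  A: 10 × 9 × 3 = 270
  B: 6 × 2 × 6 = 72
  C: 2 × 8 × 7 = 112
  D: 1 × 2 × 10 = 20
  E: 5 × 2 × 7 = 70
Modes with RPN ≥ 71: A (270), B (72), C (112) → 3.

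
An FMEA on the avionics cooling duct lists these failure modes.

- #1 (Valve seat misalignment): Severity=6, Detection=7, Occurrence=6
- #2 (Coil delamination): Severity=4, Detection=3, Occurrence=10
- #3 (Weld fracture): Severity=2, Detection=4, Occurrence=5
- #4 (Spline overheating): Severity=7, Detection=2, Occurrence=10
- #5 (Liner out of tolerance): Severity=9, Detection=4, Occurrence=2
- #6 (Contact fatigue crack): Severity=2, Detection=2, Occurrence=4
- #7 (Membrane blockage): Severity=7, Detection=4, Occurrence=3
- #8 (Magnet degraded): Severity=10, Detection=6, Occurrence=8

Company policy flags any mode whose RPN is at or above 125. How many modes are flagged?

3

RPN = Severity × Occurrence × Detection:
  #1: 6 × 6 × 7 = 252
  #2: 4 × 10 × 3 = 120
  #3: 2 × 5 × 4 = 40
  #4: 7 × 10 × 2 = 140
  #5: 9 × 2 × 4 = 72
  #6: 2 × 4 × 2 = 16
  #7: 7 × 3 × 4 = 84
  #8: 10 × 8 × 6 = 480
Modes with RPN ≥ 125: #1 (252), #4 (140), #8 (480) → 3.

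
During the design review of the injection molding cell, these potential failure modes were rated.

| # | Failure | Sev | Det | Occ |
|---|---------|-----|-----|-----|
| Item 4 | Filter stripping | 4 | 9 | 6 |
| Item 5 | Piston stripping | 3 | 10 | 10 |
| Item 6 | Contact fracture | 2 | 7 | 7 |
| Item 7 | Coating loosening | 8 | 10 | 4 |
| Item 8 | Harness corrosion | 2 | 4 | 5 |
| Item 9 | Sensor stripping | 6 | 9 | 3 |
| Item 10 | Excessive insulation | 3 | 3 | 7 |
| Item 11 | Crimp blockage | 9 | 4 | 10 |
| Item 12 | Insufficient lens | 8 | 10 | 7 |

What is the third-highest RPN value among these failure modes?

RPN = Severity × Occurrence × Detection:
  Item 4: 4 × 6 × 9 = 216
  Item 5: 3 × 10 × 10 = 300
  Item 6: 2 × 7 × 7 = 98
  Item 7: 8 × 4 × 10 = 320
  Item 8: 2 × 5 × 4 = 40
  Item 9: 6 × 3 × 9 = 162
  Item 10: 3 × 7 × 3 = 63
  Item 11: 9 × 10 × 4 = 360
  Item 12: 8 × 7 × 10 = 560
Sorted descending: 560, 360, 320, 300, 216, 162, 98, 63, 40.
The third-highest RPN is 320 (Item 7).

320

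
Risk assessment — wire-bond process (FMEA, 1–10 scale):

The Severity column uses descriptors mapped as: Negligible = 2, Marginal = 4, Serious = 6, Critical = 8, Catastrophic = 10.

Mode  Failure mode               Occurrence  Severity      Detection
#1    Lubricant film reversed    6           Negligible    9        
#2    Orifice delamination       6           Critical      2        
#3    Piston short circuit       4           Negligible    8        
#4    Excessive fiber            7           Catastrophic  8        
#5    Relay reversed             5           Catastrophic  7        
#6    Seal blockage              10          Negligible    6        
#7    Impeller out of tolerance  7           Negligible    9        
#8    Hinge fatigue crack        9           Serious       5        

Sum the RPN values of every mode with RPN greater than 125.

1306

RPN = Severity × Occurrence × Detection:
  #1: 2 × 6 × 9 = 108
  #2: 8 × 6 × 2 = 96
  #3: 2 × 4 × 8 = 64
  #4: 10 × 7 × 8 = 560
  #5: 10 × 5 × 7 = 350
  #6: 2 × 10 × 6 = 120
  #7: 2 × 7 × 9 = 126
  #8: 6 × 9 × 5 = 270
RPN > 125: #4 (560), #5 (350), #7 (126), #8 (270).
Sum: 560 + 350 + 126 + 270 = 1306.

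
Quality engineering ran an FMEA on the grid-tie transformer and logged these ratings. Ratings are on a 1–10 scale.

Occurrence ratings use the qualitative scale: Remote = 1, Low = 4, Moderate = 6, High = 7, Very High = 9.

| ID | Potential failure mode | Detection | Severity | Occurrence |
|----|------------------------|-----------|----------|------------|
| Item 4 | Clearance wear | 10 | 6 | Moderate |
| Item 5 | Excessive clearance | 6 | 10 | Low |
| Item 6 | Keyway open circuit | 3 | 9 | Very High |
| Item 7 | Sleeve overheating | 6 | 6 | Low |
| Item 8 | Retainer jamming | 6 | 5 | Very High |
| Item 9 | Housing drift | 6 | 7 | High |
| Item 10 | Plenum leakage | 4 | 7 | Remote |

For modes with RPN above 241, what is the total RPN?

1167

RPN = Severity × Occurrence × Detection:
  Item 4: 6 × 6 × 10 = 360
  Item 5: 10 × 4 × 6 = 240
  Item 6: 9 × 9 × 3 = 243
  Item 7: 6 × 4 × 6 = 144
  Item 8: 5 × 9 × 6 = 270
  Item 9: 7 × 7 × 6 = 294
  Item 10: 7 × 1 × 4 = 28
RPN > 241: Item 4 (360), Item 6 (243), Item 8 (270), Item 9 (294).
Sum: 360 + 243 + 270 + 294 = 1167.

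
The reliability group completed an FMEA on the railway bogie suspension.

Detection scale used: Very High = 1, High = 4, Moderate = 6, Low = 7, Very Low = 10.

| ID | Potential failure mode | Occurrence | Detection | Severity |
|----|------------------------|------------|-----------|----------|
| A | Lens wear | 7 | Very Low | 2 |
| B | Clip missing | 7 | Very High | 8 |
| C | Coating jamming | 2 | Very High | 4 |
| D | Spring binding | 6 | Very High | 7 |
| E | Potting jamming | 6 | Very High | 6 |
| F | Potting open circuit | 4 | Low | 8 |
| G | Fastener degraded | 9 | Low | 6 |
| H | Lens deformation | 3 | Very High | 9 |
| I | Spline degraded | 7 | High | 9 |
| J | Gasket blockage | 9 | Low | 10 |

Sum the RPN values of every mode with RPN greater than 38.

1722

RPN = Severity × Occurrence × Detection:
  A: 2 × 7 × 10 = 140
  B: 8 × 7 × 1 = 56
  C: 4 × 2 × 1 = 8
  D: 7 × 6 × 1 = 42
  E: 6 × 6 × 1 = 36
  F: 8 × 4 × 7 = 224
  G: 6 × 9 × 7 = 378
  H: 9 × 3 × 1 = 27
  I: 9 × 7 × 4 = 252
  J: 10 × 9 × 7 = 630
RPN > 38: A (140), B (56), D (42), F (224), G (378), I (252), J (630).
Sum: 140 + 56 + 42 + 224 + 378 + 252 + 630 = 1722.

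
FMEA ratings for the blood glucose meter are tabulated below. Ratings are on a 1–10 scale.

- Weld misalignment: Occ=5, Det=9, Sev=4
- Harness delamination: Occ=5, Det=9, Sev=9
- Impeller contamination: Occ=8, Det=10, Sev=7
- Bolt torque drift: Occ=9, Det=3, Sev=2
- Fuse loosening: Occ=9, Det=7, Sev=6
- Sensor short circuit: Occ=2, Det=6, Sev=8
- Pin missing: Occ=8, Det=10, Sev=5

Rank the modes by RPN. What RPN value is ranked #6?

RPN = Severity × Occurrence × Detection:
  Weld misalignment: 4 × 5 × 9 = 180
  Harness delamination: 9 × 5 × 9 = 405
  Impeller contamination: 7 × 8 × 10 = 560
  Bolt torque drift: 2 × 9 × 3 = 54
  Fuse loosening: 6 × 9 × 7 = 378
  Sensor short circuit: 8 × 2 × 6 = 96
  Pin missing: 5 × 8 × 10 = 400
Sorted descending: 560, 405, 400, 378, 180, 96, 54.
The sixth-highest RPN is 96 (Sensor short circuit).

96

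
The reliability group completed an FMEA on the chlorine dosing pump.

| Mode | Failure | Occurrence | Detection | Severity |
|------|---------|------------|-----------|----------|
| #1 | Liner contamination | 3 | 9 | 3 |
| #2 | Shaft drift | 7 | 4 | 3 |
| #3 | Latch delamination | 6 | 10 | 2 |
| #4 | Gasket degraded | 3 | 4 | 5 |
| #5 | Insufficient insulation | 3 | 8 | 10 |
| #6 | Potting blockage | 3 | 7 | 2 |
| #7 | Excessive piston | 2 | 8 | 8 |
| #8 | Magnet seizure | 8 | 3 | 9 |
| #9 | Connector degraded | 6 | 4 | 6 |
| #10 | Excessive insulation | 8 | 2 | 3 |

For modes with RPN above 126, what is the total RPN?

728

RPN = Severity × Occurrence × Detection:
  #1: 3 × 3 × 9 = 81
  #2: 3 × 7 × 4 = 84
  #3: 2 × 6 × 10 = 120
  #4: 5 × 3 × 4 = 60
  #5: 10 × 3 × 8 = 240
  #6: 2 × 3 × 7 = 42
  #7: 8 × 2 × 8 = 128
  #8: 9 × 8 × 3 = 216
  #9: 6 × 6 × 4 = 144
  #10: 3 × 8 × 2 = 48
RPN > 126: #5 (240), #7 (128), #8 (216), #9 (144).
Sum: 240 + 128 + 216 + 144 = 728.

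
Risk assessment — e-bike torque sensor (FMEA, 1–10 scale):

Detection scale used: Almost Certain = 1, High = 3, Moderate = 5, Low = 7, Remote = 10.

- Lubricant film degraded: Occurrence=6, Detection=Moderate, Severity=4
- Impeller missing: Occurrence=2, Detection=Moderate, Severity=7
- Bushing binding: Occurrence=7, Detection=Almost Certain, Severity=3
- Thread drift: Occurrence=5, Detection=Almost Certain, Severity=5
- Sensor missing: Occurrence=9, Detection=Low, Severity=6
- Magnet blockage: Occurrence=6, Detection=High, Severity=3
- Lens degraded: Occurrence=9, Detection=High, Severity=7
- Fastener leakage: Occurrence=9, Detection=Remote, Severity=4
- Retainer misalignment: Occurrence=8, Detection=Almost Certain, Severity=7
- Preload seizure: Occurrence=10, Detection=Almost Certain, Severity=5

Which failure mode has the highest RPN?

RPN = Severity × Occurrence × Detection:
  Lubricant film degraded: 4 × 6 × 5 = 120
  Impeller missing: 7 × 2 × 5 = 70
  Bushing binding: 3 × 7 × 1 = 21
  Thread drift: 5 × 5 × 1 = 25
  Sensor missing: 6 × 9 × 7 = 378
  Magnet blockage: 3 × 6 × 3 = 54
  Lens degraded: 7 × 9 × 3 = 189
  Fastener leakage: 4 × 9 × 10 = 360
  Retainer misalignment: 7 × 8 × 1 = 56
  Preload seizure: 5 × 10 × 1 = 50
Highest RPN is 378 → Sensor missing.

Sensor missing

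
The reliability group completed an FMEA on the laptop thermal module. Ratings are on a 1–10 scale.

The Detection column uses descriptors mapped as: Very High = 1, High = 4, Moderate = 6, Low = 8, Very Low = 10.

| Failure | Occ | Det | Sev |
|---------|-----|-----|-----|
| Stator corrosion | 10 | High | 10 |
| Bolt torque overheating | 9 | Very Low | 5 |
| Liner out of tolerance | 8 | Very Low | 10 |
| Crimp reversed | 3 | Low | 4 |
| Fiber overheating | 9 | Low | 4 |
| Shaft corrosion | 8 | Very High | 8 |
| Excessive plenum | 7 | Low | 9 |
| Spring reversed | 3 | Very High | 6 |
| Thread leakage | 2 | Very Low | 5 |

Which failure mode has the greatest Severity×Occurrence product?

Criticality = Severity × Occurrence:
  Stator corrosion: 10 × 10 = 100
  Bolt torque overheating: 5 × 9 = 45
  Liner out of tolerance: 10 × 8 = 80
  Crimp reversed: 4 × 3 = 12
  Fiber overheating: 4 × 9 = 36
  Shaft corrosion: 8 × 8 = 64
  Excessive plenum: 9 × 7 = 63
  Spring reversed: 6 × 3 = 18
  Thread leakage: 5 × 2 = 10
Highest criticality is 100 → Stator corrosion.

Stator corrosion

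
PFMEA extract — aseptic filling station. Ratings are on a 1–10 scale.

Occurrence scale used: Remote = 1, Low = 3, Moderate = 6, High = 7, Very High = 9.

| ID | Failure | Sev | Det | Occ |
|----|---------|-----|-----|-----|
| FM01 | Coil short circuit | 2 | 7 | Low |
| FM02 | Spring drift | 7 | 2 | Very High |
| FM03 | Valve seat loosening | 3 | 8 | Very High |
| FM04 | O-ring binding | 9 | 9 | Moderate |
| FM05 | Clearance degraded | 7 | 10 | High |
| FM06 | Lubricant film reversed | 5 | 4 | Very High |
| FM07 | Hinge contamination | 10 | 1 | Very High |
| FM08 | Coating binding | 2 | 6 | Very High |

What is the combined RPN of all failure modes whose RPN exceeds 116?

1498

RPN = Severity × Occurrence × Detection:
  FM01: 2 × 3 × 7 = 42
  FM02: 7 × 9 × 2 = 126
  FM03: 3 × 9 × 8 = 216
  FM04: 9 × 6 × 9 = 486
  FM05: 7 × 7 × 10 = 490
  FM06: 5 × 9 × 4 = 180
  FM07: 10 × 9 × 1 = 90
  FM08: 2 × 9 × 6 = 108
RPN > 116: FM02 (126), FM03 (216), FM04 (486), FM05 (490), FM06 (180).
Sum: 126 + 216 + 486 + 490 + 180 = 1498.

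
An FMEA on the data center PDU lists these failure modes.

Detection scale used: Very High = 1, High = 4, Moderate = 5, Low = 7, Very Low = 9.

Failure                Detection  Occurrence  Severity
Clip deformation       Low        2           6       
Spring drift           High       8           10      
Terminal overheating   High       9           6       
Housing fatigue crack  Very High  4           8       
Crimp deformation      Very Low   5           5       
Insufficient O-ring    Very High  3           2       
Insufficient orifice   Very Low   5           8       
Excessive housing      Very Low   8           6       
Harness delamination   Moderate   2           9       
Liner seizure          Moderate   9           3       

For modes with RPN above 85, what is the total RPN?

RPN = Severity × Occurrence × Detection:
  Clip deformation: 6 × 2 × 7 = 84
  Spring drift: 10 × 8 × 4 = 320
  Terminal overheating: 6 × 9 × 4 = 216
  Housing fatigue crack: 8 × 4 × 1 = 32
  Crimp deformation: 5 × 5 × 9 = 225
  Insufficient O-ring: 2 × 3 × 1 = 6
  Insufficient orifice: 8 × 5 × 9 = 360
  Excessive housing: 6 × 8 × 9 = 432
  Harness delamination: 9 × 2 × 5 = 90
  Liner seizure: 3 × 9 × 5 = 135
RPN > 85: Spring drift (320), Terminal overheating (216), Crimp deformation (225), Insufficient orifice (360), Excessive housing (432), Harness delamination (90), Liner seizure (135).
Sum: 320 + 216 + 225 + 360 + 432 + 90 + 135 = 1778.

1778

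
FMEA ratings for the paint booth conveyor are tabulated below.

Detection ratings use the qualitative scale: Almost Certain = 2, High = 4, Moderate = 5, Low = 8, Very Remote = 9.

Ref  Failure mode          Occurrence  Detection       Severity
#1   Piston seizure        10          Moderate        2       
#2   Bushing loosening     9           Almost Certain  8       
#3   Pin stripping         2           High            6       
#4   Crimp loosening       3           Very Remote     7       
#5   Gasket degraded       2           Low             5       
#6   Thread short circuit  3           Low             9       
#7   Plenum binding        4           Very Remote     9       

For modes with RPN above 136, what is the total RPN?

873

RPN = Severity × Occurrence × Detection:
  #1: 2 × 10 × 5 = 100
  #2: 8 × 9 × 2 = 144
  #3: 6 × 2 × 4 = 48
  #4: 7 × 3 × 9 = 189
  #5: 5 × 2 × 8 = 80
  #6: 9 × 3 × 8 = 216
  #7: 9 × 4 × 9 = 324
RPN > 136: #2 (144), #4 (189), #6 (216), #7 (324).
Sum: 144 + 189 + 216 + 324 = 873.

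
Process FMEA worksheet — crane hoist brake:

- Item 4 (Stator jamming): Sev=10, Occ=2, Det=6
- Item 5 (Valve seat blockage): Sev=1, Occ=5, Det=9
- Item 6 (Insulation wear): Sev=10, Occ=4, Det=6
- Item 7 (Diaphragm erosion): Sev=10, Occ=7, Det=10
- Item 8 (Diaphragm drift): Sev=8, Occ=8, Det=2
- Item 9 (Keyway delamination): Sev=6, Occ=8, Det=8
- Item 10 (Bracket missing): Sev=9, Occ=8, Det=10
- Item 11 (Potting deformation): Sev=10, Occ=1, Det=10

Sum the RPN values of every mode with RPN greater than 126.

RPN = Severity × Occurrence × Detection:
  Item 4: 10 × 2 × 6 = 120
  Item 5: 1 × 5 × 9 = 45
  Item 6: 10 × 4 × 6 = 240
  Item 7: 10 × 7 × 10 = 700
  Item 8: 8 × 8 × 2 = 128
  Item 9: 6 × 8 × 8 = 384
  Item 10: 9 × 8 × 10 = 720
  Item 11: 10 × 1 × 10 = 100
RPN > 126: Item 6 (240), Item 7 (700), Item 8 (128), Item 9 (384), Item 10 (720).
Sum: 240 + 700 + 128 + 384 + 720 = 2172.

2172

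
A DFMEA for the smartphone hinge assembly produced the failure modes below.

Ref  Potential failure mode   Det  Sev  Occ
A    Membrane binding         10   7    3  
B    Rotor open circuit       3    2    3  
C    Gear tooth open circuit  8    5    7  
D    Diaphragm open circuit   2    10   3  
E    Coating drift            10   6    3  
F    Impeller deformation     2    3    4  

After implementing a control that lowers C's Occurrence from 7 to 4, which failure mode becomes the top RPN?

RPN = Severity × Occurrence × Detection:
  A: 7 × 3 × 10 = 210
  B: 2 × 3 × 3 = 18
  C: 5 × 7 × 8 = 280
  D: 10 × 3 × 2 = 60
  E: 6 × 3 × 10 = 180
  F: 3 × 4 × 2 = 24
After action: C → 5 × 4 × 8 = 160.
Revised RPNs: A=210, E=180, C=160, D=60, F=24, B=18.
Highest is now A (210).

A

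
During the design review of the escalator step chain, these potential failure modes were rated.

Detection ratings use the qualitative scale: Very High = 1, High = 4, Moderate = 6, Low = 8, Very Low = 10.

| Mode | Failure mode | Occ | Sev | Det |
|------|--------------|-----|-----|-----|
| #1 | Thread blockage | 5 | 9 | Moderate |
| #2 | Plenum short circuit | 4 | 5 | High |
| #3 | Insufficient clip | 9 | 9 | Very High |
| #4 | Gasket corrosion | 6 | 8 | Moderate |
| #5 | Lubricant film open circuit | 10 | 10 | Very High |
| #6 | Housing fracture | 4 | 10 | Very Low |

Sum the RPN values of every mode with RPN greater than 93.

1058

RPN = Severity × Occurrence × Detection:
  #1: 9 × 5 × 6 = 270
  #2: 5 × 4 × 4 = 80
  #3: 9 × 9 × 1 = 81
  #4: 8 × 6 × 6 = 288
  #5: 10 × 10 × 1 = 100
  #6: 10 × 4 × 10 = 400
RPN > 93: #1 (270), #4 (288), #5 (100), #6 (400).
Sum: 270 + 288 + 100 + 400 = 1058.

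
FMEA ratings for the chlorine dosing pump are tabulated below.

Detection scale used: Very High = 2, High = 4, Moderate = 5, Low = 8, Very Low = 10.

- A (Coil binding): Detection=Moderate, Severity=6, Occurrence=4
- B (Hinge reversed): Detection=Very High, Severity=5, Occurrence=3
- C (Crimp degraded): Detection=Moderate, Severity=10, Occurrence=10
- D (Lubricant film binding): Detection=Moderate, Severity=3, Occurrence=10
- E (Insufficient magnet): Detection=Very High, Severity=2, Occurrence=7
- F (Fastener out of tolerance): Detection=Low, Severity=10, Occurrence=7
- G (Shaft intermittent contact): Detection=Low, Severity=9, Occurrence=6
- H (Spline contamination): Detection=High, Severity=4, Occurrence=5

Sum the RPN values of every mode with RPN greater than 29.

RPN = Severity × Occurrence × Detection:
  A: 6 × 4 × 5 = 120
  B: 5 × 3 × 2 = 30
  C: 10 × 10 × 5 = 500
  D: 3 × 10 × 5 = 150
  E: 2 × 7 × 2 = 28
  F: 10 × 7 × 8 = 560
  G: 9 × 6 × 8 = 432
  H: 4 × 5 × 4 = 80
RPN > 29: A (120), B (30), C (500), D (150), F (560), G (432), H (80).
Sum: 120 + 30 + 500 + 150 + 560 + 432 + 80 = 1872.

1872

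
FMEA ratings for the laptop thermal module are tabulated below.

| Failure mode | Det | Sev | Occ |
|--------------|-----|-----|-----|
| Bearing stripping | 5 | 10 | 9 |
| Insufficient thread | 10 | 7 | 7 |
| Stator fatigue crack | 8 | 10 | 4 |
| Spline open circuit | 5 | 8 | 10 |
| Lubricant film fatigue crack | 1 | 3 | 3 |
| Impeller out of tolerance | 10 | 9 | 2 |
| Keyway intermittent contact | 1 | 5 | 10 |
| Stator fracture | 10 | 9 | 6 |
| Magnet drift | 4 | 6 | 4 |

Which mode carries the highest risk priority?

Stator fracture

RPN = Severity × Occurrence × Detection:
  Bearing stripping: 10 × 9 × 5 = 450
  Insufficient thread: 7 × 7 × 10 = 490
  Stator fatigue crack: 10 × 4 × 8 = 320
  Spline open circuit: 8 × 10 × 5 = 400
  Lubricant film fatigue crack: 3 × 3 × 1 = 9
  Impeller out of tolerance: 9 × 2 × 10 = 180
  Keyway intermittent contact: 5 × 10 × 1 = 50
  Stator fracture: 9 × 6 × 10 = 540
  Magnet drift: 6 × 4 × 4 = 96
Highest RPN is 540 → Stator fracture.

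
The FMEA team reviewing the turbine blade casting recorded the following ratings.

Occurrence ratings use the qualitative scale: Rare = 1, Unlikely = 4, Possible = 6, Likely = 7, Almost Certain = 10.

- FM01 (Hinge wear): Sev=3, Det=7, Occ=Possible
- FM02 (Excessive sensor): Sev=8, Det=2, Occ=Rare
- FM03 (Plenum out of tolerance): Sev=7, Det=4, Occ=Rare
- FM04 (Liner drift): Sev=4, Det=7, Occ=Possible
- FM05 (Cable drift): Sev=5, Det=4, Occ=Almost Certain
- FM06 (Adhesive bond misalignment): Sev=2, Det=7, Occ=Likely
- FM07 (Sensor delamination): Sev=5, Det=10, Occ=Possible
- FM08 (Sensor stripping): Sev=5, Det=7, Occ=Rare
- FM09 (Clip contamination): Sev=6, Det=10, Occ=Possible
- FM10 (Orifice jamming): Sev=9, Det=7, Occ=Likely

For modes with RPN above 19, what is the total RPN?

1756

RPN = Severity × Occurrence × Detection:
  FM01: 3 × 6 × 7 = 126
  FM02: 8 × 1 × 2 = 16
  FM03: 7 × 1 × 4 = 28
  FM04: 4 × 6 × 7 = 168
  FM05: 5 × 10 × 4 = 200
  FM06: 2 × 7 × 7 = 98
  FM07: 5 × 6 × 10 = 300
  FM08: 5 × 1 × 7 = 35
  FM09: 6 × 6 × 10 = 360
  FM10: 9 × 7 × 7 = 441
RPN > 19: FM01 (126), FM03 (28), FM04 (168), FM05 (200), FM06 (98), FM07 (300), FM08 (35), FM09 (360), FM10 (441).
Sum: 126 + 28 + 168 + 200 + 98 + 300 + 35 + 360 + 441 = 1756.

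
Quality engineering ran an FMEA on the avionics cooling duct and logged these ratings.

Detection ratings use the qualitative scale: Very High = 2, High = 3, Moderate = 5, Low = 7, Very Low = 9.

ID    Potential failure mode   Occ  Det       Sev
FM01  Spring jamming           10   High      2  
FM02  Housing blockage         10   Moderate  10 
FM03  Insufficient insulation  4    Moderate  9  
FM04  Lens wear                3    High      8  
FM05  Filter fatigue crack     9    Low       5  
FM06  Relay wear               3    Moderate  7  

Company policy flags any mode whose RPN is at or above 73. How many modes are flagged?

RPN = Severity × Occurrence × Detection:
  FM01: 2 × 10 × 3 = 60
  FM02: 10 × 10 × 5 = 500
  FM03: 9 × 4 × 5 = 180
  FM04: 8 × 3 × 3 = 72
  FM05: 5 × 9 × 7 = 315
  FM06: 7 × 3 × 5 = 105
Modes with RPN ≥ 73: FM02 (500), FM03 (180), FM05 (315), FM06 (105) → 4.

4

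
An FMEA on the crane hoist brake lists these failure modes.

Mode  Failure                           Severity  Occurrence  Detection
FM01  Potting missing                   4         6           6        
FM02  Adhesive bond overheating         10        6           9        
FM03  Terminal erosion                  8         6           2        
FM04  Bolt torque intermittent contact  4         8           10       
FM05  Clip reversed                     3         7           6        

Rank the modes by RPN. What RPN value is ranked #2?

320

RPN = Severity × Occurrence × Detection:
  FM01: 4 × 6 × 6 = 144
  FM02: 10 × 6 × 9 = 540
  FM03: 8 × 6 × 2 = 96
  FM04: 4 × 8 × 10 = 320
  FM05: 3 × 7 × 6 = 126
Sorted descending: 540, 320, 144, 126, 96.
The second-highest RPN is 320 (FM04).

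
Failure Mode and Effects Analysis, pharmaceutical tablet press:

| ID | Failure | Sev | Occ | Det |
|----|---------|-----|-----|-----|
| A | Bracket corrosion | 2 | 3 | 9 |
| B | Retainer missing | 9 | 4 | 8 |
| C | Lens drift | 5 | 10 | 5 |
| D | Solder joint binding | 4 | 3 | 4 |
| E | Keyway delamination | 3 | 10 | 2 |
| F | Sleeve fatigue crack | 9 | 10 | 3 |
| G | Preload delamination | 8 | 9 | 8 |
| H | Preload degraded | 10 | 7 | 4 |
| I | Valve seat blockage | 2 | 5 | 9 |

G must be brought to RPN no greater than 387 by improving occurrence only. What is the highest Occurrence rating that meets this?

G: S=8, O=9, D=8 → current RPN = 576.
Fixed product = 64. Need 64 × O ≤ 387, so O ≤ 387/64 = 6.05.
Maximum integer Occurrence rating = 6 (gives RPN 384; O=7 would give 448 > 387).

6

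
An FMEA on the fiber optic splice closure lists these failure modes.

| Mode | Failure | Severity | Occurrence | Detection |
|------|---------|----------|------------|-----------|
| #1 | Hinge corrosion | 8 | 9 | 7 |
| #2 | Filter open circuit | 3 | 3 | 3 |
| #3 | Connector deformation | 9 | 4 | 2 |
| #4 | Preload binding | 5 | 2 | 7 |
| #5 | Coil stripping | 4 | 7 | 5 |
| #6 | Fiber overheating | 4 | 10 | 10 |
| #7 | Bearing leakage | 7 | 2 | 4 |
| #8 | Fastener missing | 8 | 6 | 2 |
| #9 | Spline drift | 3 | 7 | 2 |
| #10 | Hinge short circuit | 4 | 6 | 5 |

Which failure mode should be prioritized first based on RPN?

RPN = Severity × Occurrence × Detection:
  #1: 8 × 9 × 7 = 504
  #2: 3 × 3 × 3 = 27
  #3: 9 × 4 × 2 = 72
  #4: 5 × 2 × 7 = 70
  #5: 4 × 7 × 5 = 140
  #6: 4 × 10 × 10 = 400
  #7: 7 × 2 × 4 = 56
  #8: 8 × 6 × 2 = 96
  #9: 3 × 7 × 2 = 42
  #10: 4 × 6 × 5 = 120
Highest RPN is 504 → #1.

#1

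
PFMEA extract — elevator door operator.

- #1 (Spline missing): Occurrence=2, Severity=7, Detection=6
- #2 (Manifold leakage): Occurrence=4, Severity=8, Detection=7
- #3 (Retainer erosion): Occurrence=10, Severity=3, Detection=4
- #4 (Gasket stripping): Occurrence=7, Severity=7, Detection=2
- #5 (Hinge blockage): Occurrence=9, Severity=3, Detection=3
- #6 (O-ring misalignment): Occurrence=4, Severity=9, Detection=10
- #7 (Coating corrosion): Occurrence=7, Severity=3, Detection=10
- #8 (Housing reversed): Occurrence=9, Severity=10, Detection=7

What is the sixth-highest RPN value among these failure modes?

98

RPN = Severity × Occurrence × Detection:
  #1: 7 × 2 × 6 = 84
  #2: 8 × 4 × 7 = 224
  #3: 3 × 10 × 4 = 120
  #4: 7 × 7 × 2 = 98
  #5: 3 × 9 × 3 = 81
  #6: 9 × 4 × 10 = 360
  #7: 3 × 7 × 10 = 210
  #8: 10 × 9 × 7 = 630
Sorted descending: 630, 360, 224, 210, 120, 98, 84, 81.
The sixth-highest RPN is 98 (#4).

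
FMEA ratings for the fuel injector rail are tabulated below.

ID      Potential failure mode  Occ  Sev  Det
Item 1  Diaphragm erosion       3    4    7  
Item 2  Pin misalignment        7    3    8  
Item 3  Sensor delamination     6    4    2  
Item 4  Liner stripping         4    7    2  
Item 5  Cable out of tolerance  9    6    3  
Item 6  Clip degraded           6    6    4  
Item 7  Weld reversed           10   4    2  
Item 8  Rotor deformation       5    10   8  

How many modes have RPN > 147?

RPN = Severity × Occurrence × Detection:
  Item 1: 4 × 3 × 7 = 84
  Item 2: 3 × 7 × 8 = 168
  Item 3: 4 × 6 × 2 = 48
  Item 4: 7 × 4 × 2 = 56
  Item 5: 6 × 9 × 3 = 162
  Item 6: 6 × 6 × 4 = 144
  Item 7: 4 × 10 × 2 = 80
  Item 8: 10 × 5 × 8 = 400
Modes with RPN > 147: Item 2 (168), Item 5 (162), Item 8 (400) → 3.

3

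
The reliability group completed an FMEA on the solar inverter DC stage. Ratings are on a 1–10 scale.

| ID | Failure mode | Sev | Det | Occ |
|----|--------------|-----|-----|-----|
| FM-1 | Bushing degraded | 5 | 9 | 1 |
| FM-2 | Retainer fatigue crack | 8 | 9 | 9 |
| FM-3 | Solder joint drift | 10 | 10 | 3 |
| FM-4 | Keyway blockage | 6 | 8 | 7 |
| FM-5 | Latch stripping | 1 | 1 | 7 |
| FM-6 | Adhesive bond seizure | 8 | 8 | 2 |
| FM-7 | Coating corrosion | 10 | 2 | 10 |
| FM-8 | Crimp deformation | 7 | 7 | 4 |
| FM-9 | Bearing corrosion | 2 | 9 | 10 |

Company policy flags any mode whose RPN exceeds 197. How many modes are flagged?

4

RPN = Severity × Occurrence × Detection:
  FM-1: 5 × 1 × 9 = 45
  FM-2: 8 × 9 × 9 = 648
  FM-3: 10 × 3 × 10 = 300
  FM-4: 6 × 7 × 8 = 336
  FM-5: 1 × 7 × 1 = 7
  FM-6: 8 × 2 × 8 = 128
  FM-7: 10 × 10 × 2 = 200
  FM-8: 7 × 4 × 7 = 196
  FM-9: 2 × 10 × 9 = 180
Modes with RPN > 197: FM-2 (648), FM-3 (300), FM-4 (336), FM-7 (200) → 4.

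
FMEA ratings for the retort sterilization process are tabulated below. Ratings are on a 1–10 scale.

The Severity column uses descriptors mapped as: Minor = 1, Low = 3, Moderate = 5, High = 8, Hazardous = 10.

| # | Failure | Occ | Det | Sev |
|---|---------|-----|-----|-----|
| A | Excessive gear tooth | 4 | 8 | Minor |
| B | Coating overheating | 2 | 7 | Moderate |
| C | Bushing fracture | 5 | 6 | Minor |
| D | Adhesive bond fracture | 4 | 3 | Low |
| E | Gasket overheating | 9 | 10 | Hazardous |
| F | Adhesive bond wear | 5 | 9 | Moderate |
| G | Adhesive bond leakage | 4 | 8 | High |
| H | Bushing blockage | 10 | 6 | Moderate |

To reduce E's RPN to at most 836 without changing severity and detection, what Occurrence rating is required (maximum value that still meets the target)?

8

E: S=10, O=9, D=10 → current RPN = 900.
Fixed product = 100. Need 100 × O ≤ 836, so O ≤ 836/100 = 8.36.
Maximum integer Occurrence rating = 8 (gives RPN 800; O=9 would give 900 > 836).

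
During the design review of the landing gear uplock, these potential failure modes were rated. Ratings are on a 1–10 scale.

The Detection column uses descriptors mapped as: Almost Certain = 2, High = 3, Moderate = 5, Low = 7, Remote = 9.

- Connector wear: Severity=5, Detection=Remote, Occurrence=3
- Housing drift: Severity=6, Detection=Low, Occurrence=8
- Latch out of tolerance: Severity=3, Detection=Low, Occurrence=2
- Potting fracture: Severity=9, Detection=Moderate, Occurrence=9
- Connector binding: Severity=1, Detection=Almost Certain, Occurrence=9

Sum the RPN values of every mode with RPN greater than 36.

RPN = Severity × Occurrence × Detection:
  Connector wear: 5 × 3 × 9 = 135
  Housing drift: 6 × 8 × 7 = 336
  Latch out of tolerance: 3 × 2 × 7 = 42
  Potting fracture: 9 × 9 × 5 = 405
  Connector binding: 1 × 9 × 2 = 18
RPN > 36: Connector wear (135), Housing drift (336), Latch out of tolerance (42), Potting fracture (405).
Sum: 135 + 336 + 42 + 405 = 918.

918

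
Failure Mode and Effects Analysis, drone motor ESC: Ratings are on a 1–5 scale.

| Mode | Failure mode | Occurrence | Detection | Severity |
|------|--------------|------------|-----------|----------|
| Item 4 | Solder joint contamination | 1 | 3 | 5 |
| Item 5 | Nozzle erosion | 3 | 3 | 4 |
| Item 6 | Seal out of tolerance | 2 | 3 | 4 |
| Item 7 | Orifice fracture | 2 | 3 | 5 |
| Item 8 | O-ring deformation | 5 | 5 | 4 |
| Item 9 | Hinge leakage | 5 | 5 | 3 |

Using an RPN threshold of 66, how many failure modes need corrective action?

2

RPN = Severity × Occurrence × Detection:
  Item 4: 5 × 1 × 3 = 15
  Item 5: 4 × 3 × 3 = 36
  Item 6: 4 × 2 × 3 = 24
  Item 7: 5 × 2 × 3 = 30
  Item 8: 4 × 5 × 5 = 100
  Item 9: 3 × 5 × 5 = 75
Modes with RPN ≥ 66: Item 8 (100), Item 9 (75) → 2.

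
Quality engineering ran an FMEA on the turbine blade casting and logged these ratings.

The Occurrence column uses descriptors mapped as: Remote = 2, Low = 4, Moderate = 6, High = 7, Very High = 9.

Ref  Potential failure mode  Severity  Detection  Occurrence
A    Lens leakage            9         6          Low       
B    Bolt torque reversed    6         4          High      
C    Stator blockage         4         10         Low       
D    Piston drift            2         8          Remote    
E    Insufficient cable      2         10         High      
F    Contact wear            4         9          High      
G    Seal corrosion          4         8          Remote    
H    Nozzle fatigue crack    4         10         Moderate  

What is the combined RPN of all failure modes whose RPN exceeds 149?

1036

RPN = Severity × Occurrence × Detection:
  A: 9 × 4 × 6 = 216
  B: 6 × 7 × 4 = 168
  C: 4 × 4 × 10 = 160
  D: 2 × 2 × 8 = 32
  E: 2 × 7 × 10 = 140
  F: 4 × 7 × 9 = 252
  G: 4 × 2 × 8 = 64
  H: 4 × 6 × 10 = 240
RPN > 149: A (216), B (168), C (160), F (252), H (240).
Sum: 216 + 168 + 160 + 252 + 240 = 1036.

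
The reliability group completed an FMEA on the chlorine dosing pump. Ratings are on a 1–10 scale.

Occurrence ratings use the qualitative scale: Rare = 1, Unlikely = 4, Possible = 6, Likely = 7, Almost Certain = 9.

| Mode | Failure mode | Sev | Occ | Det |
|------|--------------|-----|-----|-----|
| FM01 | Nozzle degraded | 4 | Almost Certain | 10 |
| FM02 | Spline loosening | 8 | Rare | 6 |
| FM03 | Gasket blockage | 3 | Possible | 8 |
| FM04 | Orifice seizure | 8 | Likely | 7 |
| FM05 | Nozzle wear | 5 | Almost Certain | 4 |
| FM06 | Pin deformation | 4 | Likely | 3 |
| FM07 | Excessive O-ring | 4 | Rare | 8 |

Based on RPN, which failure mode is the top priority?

FM04

RPN = Severity × Occurrence × Detection:
  FM01: 4 × 9 × 10 = 360
  FM02: 8 × 1 × 6 = 48
  FM03: 3 × 6 × 8 = 144
  FM04: 8 × 7 × 7 = 392
  FM05: 5 × 9 × 4 = 180
  FM06: 4 × 7 × 3 = 84
  FM07: 4 × 1 × 8 = 32
Highest RPN is 392 → FM04.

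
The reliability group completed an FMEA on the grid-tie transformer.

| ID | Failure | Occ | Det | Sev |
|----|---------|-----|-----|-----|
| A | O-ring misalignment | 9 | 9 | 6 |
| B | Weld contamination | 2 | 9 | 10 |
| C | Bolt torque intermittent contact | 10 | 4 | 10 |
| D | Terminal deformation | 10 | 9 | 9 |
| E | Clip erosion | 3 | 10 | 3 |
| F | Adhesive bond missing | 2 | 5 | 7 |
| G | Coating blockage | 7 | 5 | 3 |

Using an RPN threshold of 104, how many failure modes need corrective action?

RPN = Severity × Occurrence × Detection:
  A: 6 × 9 × 9 = 486
  B: 10 × 2 × 9 = 180
  C: 10 × 10 × 4 = 400
  D: 9 × 10 × 9 = 810
  E: 3 × 3 × 10 = 90
  F: 7 × 2 × 5 = 70
  G: 3 × 7 × 5 = 105
Modes with RPN ≥ 104: A (486), B (180), C (400), D (810), G (105) → 5.

5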